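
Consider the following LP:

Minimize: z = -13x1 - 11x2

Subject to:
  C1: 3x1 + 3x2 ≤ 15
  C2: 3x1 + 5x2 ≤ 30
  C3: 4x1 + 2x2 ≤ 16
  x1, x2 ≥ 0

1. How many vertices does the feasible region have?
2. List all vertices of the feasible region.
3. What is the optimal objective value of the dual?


1. 4
2. (0, 0), (4, 0), (3, 2), (0, 5)
3. -61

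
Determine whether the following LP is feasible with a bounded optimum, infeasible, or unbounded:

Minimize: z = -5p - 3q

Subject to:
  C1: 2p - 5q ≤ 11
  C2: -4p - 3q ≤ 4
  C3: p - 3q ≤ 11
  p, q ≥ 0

Unbounded (objective can decrease without bound)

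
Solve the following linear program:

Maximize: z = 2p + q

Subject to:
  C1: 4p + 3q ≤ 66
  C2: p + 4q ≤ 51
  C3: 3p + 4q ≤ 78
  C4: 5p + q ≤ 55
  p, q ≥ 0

Evaluate the objective at each vertex of the feasible region:
  z(0, 0) = 0
  z(11, 0) = 22
  z(9, 10) = 28  ←
  z(8.538, 10.62) = 27.69
  z(0, 12.75) = 12.75
The maximum is at p = 9, q = 10.

p = 9, q = 10, z = 28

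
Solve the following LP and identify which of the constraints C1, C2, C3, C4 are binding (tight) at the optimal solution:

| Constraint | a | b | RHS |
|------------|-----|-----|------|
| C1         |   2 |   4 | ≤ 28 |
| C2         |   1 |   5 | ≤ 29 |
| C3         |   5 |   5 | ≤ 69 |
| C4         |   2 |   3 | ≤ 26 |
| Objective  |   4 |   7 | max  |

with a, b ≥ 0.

At a = 10, b = 2, compute slack b - a·x for each constraint:
  C1: 28 − 28 = 0  (binding)
  C2: 29 − 20 = 9  (slack)
  C3: 69 − 60 = 9  (slack)
  C4: 26 − 26 = 0  (binding)

Optimal: a = 10, b = 2
Binding: C1, C4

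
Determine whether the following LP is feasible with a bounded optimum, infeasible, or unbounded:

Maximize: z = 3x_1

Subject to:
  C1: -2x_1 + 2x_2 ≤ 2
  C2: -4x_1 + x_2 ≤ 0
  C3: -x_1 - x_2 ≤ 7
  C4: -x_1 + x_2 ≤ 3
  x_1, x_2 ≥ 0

Unbounded (objective can increase without bound)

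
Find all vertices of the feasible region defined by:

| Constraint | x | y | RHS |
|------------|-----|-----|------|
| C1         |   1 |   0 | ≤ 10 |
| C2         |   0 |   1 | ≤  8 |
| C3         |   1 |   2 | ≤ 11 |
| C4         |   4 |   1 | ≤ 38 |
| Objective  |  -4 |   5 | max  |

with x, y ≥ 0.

(0, 0), (9.5, 0), (9.286, 0.8571), (0, 5.5)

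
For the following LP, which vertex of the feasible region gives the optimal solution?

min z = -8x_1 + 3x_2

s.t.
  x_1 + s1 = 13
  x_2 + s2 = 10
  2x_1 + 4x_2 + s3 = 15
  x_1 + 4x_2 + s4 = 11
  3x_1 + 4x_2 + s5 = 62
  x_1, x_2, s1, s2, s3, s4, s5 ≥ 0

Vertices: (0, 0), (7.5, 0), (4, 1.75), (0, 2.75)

Evaluate the objective at each vertex of the feasible region:
  z(0, 0) = 0
  z(7.5, 0) = -60  ←
  z(4, 1.75) = -26.75
  z(0, 2.75) = 8.25
The minimum is at x_1 = 7.5, x_2 = 0.

(7.5, 0)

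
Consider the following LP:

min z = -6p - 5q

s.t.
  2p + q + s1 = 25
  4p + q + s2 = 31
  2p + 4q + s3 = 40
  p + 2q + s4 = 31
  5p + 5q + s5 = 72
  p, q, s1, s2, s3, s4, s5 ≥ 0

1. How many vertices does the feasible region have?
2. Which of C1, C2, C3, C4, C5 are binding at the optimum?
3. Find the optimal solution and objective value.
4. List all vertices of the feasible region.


1. 4
2. C2, C3
3. p = 6, q = 7, z = -71
4. (0, 0), (7.75, 0), (6, 7), (0, 10)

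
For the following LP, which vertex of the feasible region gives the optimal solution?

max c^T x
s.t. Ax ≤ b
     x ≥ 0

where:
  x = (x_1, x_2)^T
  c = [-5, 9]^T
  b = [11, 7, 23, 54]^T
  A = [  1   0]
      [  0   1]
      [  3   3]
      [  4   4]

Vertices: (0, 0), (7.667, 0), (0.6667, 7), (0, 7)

Evaluate the objective at each vertex of the feasible region:
  z(0, 0) = 0
  z(7.667, 0) = -38.33
  z(0.6667, 7) = 59.67
  z(0, 7) = 63  ←
The maximum is at x_1 = 0, x_2 = 7.

(0, 7)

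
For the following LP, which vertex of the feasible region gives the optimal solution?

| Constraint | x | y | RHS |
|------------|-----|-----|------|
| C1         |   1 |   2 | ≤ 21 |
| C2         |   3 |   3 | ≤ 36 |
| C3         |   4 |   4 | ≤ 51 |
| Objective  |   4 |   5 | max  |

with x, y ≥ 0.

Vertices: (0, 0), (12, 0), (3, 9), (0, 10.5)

Evaluate the objective at each vertex of the feasible region:
  z(0, 0) = 0
  z(12, 0) = 48
  z(3, 9) = 57  ←
  z(0, 10.5) = 52.5
The maximum is at x = 3, y = 9.

(3, 9)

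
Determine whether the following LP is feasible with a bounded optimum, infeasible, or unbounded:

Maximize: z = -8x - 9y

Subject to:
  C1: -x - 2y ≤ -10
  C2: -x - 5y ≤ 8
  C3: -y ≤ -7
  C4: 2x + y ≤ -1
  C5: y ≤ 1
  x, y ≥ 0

Infeasible (no feasible solution exists)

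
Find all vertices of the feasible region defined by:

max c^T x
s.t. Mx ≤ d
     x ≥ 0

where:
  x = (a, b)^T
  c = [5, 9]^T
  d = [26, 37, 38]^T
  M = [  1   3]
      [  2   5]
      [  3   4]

(0, 0), (12.67, 0), (6, 5), (0, 7.4)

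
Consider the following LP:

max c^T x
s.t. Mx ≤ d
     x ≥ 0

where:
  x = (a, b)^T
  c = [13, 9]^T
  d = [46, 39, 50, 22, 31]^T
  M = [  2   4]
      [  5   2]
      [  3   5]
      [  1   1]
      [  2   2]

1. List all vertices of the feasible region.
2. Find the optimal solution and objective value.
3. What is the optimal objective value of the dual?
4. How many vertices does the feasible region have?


1. (0, 0), (7.8, 0), (5, 7), (0, 10)
2. a = 5, b = 7, z = 128
3. 128
4. 4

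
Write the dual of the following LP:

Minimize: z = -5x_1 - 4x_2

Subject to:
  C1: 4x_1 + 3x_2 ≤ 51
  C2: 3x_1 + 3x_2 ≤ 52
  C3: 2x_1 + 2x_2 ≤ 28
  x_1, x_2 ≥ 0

Primal min cᵀx s.t. Ax ≤ b, x ≥ 0  →  Dual max −bᵀy s.t. Aᵀy ≥ −c, y ≥ 0.

Maximize: z = -51y1 - 52y2 - 28y3

Subject to:
  4y1 + 3y2 + 2y3 ≥ 5
  3y1 + 3y2 + 2y3 ≥ 4
  y1, y2, y3 ≥ 0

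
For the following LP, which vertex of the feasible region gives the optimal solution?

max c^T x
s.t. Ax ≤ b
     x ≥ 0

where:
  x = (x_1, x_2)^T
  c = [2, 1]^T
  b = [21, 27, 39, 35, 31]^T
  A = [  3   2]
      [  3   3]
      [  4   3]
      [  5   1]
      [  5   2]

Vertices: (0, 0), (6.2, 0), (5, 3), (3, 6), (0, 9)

Evaluate the objective at each vertex of the feasible region:
  z(0, 0) = 0
  z(6.2, 0) = 12.4
  z(5, 3) = 13  ←
  z(3, 6) = 12
  z(0, 9) = 9
The maximum is at x_1 = 5, x_2 = 3.

(5, 3)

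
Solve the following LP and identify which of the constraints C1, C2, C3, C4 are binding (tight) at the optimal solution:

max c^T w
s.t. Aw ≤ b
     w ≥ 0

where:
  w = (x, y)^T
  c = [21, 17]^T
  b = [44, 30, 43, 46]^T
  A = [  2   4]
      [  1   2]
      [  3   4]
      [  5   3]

At x = 5, y = 7, compute slack b - a·x for each constraint:
  C1: 44 − 38 = 6  (slack)
  C2: 30 − 19 = 11  (slack)
  C3: 43 − 43 = 0  (binding)
  C4: 46 − 46 = 0  (binding)

Optimal: x = 5, y = 7
Binding: C3, C4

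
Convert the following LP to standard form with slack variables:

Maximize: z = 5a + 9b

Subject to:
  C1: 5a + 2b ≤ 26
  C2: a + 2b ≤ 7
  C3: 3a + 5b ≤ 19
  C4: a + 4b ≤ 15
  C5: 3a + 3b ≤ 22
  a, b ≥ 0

max z = 5a + 9b

s.t.
  5a + 2b + s1 = 26
  a + 2b + s2 = 7
  3a + 5b + s3 = 19
  a + 4b + s4 = 15
  3a + 3b + s5 = 22
  a, b, s1, s2, s3, s4, s5 ≥ 0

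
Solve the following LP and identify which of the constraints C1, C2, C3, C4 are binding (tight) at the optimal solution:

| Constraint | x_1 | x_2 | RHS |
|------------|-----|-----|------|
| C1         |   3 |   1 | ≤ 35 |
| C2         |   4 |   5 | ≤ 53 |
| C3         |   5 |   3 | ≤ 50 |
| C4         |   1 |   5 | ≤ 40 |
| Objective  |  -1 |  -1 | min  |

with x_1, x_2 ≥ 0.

At x_1 = 7, x_2 = 5, compute slack b - a·x for each constraint:
  C1: 35 − 26 = 9  (slack)
  C2: 53 − 53 = 0  (binding)
  C3: 50 − 50 = 0  (binding)
  C4: 40 − 32 = 8  (slack)

Optimal: x_1 = 7, x_2 = 5
Binding: C2, C3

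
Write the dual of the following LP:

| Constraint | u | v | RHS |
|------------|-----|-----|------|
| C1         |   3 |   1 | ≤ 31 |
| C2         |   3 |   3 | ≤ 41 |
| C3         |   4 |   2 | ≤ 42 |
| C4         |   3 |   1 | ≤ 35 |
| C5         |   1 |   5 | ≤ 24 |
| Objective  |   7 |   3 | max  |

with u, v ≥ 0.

Primal max cᵀx s.t. Ax ≤ b, x ≥ 0  →  Dual min bᵀy s.t. Aᵀy ≥ c, y ≥ 0.

Minimize: z = 31y1 + 41y2 + 42y3 + 35y4 + 24y5

Subject to:
  3y1 + 3y2 + 4y3 + 3y4 + y5 ≥ 7
  y1 + 3y2 + 2y3 + y4 + 5y5 ≥ 3
  y1, y2, y3, y4, y5 ≥ 0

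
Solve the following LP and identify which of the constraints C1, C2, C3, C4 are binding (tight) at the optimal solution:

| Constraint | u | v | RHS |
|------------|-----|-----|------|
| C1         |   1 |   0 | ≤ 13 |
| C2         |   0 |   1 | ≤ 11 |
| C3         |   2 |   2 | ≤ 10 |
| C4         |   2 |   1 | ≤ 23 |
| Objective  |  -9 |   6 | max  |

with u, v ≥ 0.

At u = 0, v = 5, compute slack b - a·x for each constraint:
  C1: 13 − 0 = 13  (slack)
  C2: 11 − 5 = 6  (slack)
  C3: 10 − 10 = 0  (binding)
  C4: 23 − 5 = 18  (slack)

Optimal: u = 0, v = 5
Binding: C3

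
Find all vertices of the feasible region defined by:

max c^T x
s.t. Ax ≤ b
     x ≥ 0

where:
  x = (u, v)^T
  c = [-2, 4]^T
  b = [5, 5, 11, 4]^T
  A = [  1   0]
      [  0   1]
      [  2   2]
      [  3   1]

(0, 0), (1.333, 0), (0, 4)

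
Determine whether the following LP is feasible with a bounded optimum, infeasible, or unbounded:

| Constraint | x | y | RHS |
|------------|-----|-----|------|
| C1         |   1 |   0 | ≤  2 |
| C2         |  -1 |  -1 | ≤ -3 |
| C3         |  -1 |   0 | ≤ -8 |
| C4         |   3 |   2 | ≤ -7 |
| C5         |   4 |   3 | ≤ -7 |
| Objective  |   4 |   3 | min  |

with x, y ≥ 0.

Infeasible (no feasible solution exists)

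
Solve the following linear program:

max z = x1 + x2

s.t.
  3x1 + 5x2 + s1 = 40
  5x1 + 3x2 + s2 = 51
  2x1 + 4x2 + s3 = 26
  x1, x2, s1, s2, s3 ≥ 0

Evaluate the objective at each vertex of the feasible region:
  z(0, 0) = 0
  z(10.2, 0) = 10.2
  z(9, 2) = 11  ←
  z(0, 6.5) = 6.5
The maximum is at x1 = 9, x2 = 2.

x1 = 9, x2 = 2, z = 11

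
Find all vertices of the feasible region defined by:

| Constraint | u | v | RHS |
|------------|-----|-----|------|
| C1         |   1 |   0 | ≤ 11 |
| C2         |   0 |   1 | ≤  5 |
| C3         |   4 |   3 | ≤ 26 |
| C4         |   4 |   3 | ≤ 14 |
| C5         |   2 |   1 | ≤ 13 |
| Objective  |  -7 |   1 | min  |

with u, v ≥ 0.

(0, 0), (3.5, 0), (0, 4.667)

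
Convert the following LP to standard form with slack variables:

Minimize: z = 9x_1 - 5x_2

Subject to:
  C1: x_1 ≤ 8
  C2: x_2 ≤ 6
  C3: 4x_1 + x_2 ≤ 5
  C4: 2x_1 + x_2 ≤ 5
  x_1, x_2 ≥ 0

min z = 9x_1 - 5x_2

s.t.
  x_1 + s1 = 8
  x_2 + s2 = 6
  4x_1 + x_2 + s3 = 5
  2x_1 + x_2 + s4 = 5
  x_1, x_2, s1, s2, s3, s4 ≥ 0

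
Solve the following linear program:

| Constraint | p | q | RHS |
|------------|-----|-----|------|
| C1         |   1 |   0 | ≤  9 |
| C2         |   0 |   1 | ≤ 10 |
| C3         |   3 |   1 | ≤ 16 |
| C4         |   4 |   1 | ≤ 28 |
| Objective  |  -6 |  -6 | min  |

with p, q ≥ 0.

Evaluate the objective at each vertex of the feasible region:
  z(0, 0) = 0
  z(5.333, 0) = -32
  z(2, 10) = -72  ←
  z(0, 10) = -60
The minimum is at p = 2, q = 10.

p = 2, q = 10, z = -72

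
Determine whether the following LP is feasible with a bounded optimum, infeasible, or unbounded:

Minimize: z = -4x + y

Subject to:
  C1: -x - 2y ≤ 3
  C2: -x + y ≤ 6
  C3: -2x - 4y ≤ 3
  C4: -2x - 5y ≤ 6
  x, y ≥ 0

Unbounded (objective can decrease without bound)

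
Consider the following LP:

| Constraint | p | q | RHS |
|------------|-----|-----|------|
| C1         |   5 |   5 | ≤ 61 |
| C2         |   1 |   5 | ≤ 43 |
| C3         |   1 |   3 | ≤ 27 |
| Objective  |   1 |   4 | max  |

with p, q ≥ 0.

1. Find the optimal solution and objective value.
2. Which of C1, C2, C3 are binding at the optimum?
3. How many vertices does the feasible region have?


1. p = 3, q = 8, z = 35
2. C2, C3
3. 5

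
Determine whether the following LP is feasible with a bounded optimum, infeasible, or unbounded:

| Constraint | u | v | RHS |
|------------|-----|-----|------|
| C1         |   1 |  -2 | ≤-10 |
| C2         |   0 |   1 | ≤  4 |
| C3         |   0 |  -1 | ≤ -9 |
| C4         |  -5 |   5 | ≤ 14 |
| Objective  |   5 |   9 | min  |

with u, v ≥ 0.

Infeasible (no feasible solution exists)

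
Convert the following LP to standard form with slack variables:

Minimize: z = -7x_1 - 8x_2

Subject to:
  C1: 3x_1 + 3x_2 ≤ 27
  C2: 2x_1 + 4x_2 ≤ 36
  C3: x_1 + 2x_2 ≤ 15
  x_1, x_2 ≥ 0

min z = -7x_1 - 8x_2

s.t.
  3x_1 + 3x_2 + s1 = 27
  2x_1 + 4x_2 + s2 = 36
  x_1 + 2x_2 + s3 = 15
  x_1, x_2, s1, s2, s3 ≥ 0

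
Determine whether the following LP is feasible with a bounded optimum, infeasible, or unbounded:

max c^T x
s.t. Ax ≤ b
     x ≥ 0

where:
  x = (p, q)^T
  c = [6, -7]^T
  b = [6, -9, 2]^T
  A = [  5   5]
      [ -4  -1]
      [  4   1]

Infeasible (no feasible solution exists)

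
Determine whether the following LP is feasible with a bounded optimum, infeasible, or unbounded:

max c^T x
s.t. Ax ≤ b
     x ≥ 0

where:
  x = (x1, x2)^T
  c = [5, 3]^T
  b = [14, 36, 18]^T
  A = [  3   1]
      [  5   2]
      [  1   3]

Feasible with a bounded optimal solution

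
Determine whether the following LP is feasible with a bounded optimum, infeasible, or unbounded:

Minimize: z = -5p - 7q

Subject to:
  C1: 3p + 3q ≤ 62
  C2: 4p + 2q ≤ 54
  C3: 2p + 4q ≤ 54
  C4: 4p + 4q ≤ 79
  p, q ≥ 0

Feasible with a bounded optimal solution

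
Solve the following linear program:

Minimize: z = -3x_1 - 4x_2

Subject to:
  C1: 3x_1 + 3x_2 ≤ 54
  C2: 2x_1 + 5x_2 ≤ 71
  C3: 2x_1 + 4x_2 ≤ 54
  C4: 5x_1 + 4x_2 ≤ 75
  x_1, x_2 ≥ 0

Evaluate the objective at each vertex of the feasible region:
  z(0, 0) = 0
  z(15, 0) = -45
  z(7, 10) = -61  ←
  z(0, 13.5) = -54
The minimum is at x_1 = 7, x_2 = 10.

x_1 = 7, x_2 = 10, z = -61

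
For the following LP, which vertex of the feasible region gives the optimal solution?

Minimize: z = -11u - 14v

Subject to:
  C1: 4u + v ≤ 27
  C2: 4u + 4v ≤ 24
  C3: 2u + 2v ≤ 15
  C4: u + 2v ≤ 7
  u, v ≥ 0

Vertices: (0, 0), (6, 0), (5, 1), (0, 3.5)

Evaluate the objective at each vertex of the feasible region:
  z(0, 0) = 0
  z(6, 0) = -66
  z(5, 1) = -69  ←
  z(0, 3.5) = -49
The minimum is at u = 5, v = 1.

(5, 1)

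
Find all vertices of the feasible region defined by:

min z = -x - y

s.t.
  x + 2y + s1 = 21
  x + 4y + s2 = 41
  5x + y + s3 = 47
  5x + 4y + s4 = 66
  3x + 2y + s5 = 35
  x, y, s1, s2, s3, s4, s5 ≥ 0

(0, 0), (9.4, 0), (8.429, 4.857), (7, 7), (1, 10), (0, 10.25)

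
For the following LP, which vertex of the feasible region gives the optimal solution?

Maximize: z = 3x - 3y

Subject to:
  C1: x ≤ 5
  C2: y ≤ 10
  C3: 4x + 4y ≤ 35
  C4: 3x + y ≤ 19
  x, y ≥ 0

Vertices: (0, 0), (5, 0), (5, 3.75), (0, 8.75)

Evaluate the objective at each vertex of the feasible region:
  z(0, 0) = 0
  z(5, 0) = 15  ←
  z(5, 3.75) = 3.75
  z(0, 8.75) = -26.25
The maximum is at x = 5, y = 0.

(5, 0)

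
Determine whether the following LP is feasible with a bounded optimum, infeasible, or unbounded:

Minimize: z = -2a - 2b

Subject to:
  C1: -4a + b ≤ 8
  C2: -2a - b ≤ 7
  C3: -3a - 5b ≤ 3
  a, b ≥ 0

Unbounded (objective can decrease without bound)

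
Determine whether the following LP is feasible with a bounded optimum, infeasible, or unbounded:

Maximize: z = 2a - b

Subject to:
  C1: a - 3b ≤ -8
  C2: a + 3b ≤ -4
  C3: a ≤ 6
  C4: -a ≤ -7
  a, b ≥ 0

Infeasible (no feasible solution exists)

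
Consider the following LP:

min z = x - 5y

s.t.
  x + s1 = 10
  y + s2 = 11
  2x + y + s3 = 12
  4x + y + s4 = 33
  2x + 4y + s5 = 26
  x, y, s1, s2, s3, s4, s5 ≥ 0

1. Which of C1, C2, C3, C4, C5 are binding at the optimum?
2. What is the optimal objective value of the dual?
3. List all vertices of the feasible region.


1. C5
2. -32.5
3. (0, 0), (6, 0), (3.667, 4.667), (0, 6.5)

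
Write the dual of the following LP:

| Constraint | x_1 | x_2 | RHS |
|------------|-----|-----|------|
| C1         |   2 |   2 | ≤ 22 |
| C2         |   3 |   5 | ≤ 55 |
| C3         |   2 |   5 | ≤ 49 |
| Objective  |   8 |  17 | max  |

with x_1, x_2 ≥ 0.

Primal max cᵀx s.t. Ax ≤ b, x ≥ 0  →  Dual min bᵀy s.t. Aᵀy ≥ c, y ≥ 0.

Minimize: z = 22y1 + 55y2 + 49y3

Subject to:
  2y1 + 3y2 + 2y3 ≥ 8
  2y1 + 5y2 + 5y3 ≥ 17
  y1, y2, y3 ≥ 0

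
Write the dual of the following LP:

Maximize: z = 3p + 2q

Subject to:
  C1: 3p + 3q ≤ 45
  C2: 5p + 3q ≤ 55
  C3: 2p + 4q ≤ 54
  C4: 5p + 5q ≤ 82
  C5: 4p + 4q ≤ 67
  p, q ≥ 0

Primal max cᵀx s.t. Ax ≤ b, x ≥ 0  →  Dual min bᵀy s.t. Aᵀy ≥ c, y ≥ 0.

Minimize: z = 45y1 + 55y2 + 54y3 + 82y4 + 67y5

Subject to:
  3y1 + 5y2 + 2y3 + 5y4 + 4y5 ≥ 3
  3y1 + 3y2 + 4y3 + 5y4 + 4y5 ≥ 2
  y1, y2, y3, y4, y5 ≥ 0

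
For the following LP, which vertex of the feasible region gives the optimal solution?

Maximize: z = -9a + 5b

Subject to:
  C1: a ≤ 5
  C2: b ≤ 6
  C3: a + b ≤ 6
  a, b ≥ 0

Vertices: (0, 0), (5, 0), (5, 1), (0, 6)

Evaluate the objective at each vertex of the feasible region:
  z(0, 0) = 0
  z(5, 0) = -45
  z(5, 1) = -40
  z(0, 6) = 30  ←
The maximum is at a = 0, b = 6.

(0, 6)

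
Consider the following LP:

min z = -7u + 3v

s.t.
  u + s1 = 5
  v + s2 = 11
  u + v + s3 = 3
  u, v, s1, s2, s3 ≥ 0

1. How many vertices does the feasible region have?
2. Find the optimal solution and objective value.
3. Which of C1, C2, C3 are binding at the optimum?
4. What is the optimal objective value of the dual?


1. 3
2. u = 3, v = 0, z = -21
3. C3
4. -21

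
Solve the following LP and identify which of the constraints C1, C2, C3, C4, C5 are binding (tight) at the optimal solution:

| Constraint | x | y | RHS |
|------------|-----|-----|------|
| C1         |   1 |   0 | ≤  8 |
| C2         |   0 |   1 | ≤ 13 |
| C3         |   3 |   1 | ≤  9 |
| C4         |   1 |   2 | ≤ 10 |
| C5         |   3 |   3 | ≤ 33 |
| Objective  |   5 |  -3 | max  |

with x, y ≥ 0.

At x = 3, y = 0, compute slack b - a·x for each constraint:
  C1: 8 − 3 = 5  (slack)
  C2: 13 − 0 = 13  (slack)
  C3: 9 − 9 = 0  (binding)
  C4: 10 − 3 = 7  (slack)
  C5: 33 − 9 = 24  (slack)

Optimal: x = 3, y = 0
Binding: C3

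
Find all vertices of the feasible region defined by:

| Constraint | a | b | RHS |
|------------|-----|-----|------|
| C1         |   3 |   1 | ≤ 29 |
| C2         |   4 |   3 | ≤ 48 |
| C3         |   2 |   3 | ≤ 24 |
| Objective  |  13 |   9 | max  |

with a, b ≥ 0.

(0, 0), (9.667, 0), (9, 2), (0, 8)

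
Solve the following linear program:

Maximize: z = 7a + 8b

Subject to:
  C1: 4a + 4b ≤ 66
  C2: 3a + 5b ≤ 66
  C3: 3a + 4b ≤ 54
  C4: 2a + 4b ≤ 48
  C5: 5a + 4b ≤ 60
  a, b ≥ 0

Evaluate the objective at each vertex of the feasible region:
  z(0, 0) = 0
  z(12, 0) = 84
  z(4, 10) = 108  ←
  z(0, 12) = 96
The maximum is at a = 4, b = 10.

a = 4, b = 10, z = 108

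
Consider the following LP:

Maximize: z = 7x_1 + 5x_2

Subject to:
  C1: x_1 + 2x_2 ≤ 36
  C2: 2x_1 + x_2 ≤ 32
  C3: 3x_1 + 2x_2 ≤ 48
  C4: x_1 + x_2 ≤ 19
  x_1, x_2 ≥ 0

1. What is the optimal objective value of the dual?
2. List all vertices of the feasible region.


1. 115
2. (0, 0), (16, 0), (10, 9), (2, 17), (0, 18)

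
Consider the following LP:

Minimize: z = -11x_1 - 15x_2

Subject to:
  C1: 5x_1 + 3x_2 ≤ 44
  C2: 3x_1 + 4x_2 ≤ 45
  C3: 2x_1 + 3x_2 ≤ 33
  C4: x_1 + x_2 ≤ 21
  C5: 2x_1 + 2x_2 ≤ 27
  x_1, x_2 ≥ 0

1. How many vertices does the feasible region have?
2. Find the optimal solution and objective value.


1. 5
2. x_1 = 3, x_2 = 9, z = -168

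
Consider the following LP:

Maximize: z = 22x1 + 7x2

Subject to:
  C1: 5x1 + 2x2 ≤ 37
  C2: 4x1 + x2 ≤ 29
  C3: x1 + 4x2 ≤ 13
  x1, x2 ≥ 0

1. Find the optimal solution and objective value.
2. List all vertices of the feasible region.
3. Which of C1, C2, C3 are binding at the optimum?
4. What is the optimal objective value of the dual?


1. x1 = 7, x2 = 1, z = 161
2. (0, 0), (7.25, 0), (7, 1), (6.778, 1.556), (0, 3.25)
3. C1, C2
4. 161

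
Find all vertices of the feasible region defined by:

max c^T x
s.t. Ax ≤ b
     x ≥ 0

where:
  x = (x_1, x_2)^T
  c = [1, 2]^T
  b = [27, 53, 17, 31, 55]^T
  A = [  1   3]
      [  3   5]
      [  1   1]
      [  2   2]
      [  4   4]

(0, 0), (13.75, 0), (7.875, 5.875), (6, 7), (0, 9)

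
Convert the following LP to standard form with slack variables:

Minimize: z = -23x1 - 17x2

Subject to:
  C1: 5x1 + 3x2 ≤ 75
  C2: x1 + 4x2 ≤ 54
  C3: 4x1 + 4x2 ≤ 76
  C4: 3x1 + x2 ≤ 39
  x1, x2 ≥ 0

min z = -23x1 - 17x2

s.t.
  5x1 + 3x2 + s1 = 75
  x1 + 4x2 + s2 = 54
  4x1 + 4x2 + s3 = 76
  3x1 + x2 + s4 = 39
  x1, x2, s1, s2, s3, s4 ≥ 0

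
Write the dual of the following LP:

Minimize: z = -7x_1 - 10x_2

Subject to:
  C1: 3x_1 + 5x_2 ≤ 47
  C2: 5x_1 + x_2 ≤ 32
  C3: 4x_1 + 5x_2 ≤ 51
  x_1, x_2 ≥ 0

Primal min cᵀx s.t. Ax ≤ b, x ≥ 0  →  Dual max −bᵀy s.t. Aᵀy ≥ −c, y ≥ 0.

Maximize: z = -47y1 - 32y2 - 51y3

Subject to:
  3y1 + 5y2 + 4y3 ≥ 7
  5y1 + y2 + 5y3 ≥ 10
  y1, y2, y3 ≥ 0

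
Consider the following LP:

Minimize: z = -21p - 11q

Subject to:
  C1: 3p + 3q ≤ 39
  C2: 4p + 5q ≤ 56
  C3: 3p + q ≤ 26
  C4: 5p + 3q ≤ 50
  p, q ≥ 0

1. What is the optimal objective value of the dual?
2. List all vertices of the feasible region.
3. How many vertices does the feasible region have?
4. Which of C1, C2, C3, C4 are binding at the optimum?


1. -202
2. (0, 0), (8.667, 0), (7, 5), (6.308, 6.154), (0, 11.2)
3. 5
4. C3, C4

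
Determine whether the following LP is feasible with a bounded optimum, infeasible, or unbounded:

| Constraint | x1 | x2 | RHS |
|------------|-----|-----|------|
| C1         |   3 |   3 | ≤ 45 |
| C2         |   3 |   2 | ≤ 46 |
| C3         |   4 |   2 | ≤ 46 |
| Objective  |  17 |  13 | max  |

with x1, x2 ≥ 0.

Feasible with a bounded optimal solution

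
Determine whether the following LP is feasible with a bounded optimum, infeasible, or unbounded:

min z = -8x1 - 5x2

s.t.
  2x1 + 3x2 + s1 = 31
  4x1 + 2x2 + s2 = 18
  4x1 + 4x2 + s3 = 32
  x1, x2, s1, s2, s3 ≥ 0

Feasible with a bounded optimal solution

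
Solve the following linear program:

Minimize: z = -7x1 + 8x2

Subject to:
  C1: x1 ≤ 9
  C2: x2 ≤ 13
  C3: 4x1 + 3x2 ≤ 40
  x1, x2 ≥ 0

Evaluate the objective at each vertex of the feasible region:
  z(0, 0) = 0
  z(9, 0) = -63  ←
  z(9, 1.333) = -52.33
  z(0.25, 13) = 102.2
  z(0, 13) = 104
The minimum is at x1 = 9, x2 = 0.

x1 = 9, x2 = 0, z = -63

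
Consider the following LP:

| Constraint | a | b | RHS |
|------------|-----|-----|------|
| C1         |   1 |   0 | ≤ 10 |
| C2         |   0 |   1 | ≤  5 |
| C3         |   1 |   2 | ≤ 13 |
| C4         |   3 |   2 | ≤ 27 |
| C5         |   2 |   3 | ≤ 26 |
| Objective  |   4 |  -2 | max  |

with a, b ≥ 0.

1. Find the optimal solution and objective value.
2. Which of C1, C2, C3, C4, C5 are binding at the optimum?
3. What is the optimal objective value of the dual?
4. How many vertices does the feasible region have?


1. a = 9, b = 0, z = 36
2. C4
3. 36
4. 5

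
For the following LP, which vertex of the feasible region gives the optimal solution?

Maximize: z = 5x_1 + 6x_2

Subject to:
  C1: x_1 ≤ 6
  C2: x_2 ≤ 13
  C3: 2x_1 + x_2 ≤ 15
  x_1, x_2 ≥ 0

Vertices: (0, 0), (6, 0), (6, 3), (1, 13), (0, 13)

Evaluate the objective at each vertex of the feasible region:
  z(0, 0) = 0
  z(6, 0) = 30
  z(6, 3) = 48
  z(1, 13) = 83  ←
  z(0, 13) = 78
The maximum is at x_1 = 1, x_2 = 13.

(1, 13)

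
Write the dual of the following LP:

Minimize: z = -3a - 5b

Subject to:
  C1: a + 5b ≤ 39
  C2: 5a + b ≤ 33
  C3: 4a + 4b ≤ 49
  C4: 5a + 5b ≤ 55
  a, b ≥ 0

Primal min cᵀx s.t. Ax ≤ b, x ≥ 0  →  Dual max −bᵀy s.t. Aᵀy ≥ −c, y ≥ 0.

Maximize: z = -39y1 - 33y2 - 49y3 - 55y4

Subject to:
  y1 + 5y2 + 4y3 + 5y4 ≥ 3
  5y1 + y2 + 4y3 + 5y4 ≥ 5
  y1, y2, y3, y4 ≥ 0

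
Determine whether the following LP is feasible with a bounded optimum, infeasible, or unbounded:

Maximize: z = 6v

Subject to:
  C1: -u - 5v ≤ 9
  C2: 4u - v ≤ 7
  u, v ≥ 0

Unbounded (objective can increase without bound)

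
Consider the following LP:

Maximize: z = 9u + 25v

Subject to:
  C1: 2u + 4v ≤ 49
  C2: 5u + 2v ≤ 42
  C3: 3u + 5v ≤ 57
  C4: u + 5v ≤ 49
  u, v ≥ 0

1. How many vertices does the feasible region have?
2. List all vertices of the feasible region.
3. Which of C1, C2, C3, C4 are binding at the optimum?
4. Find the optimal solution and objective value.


1. 5
2. (0, 0), (8.4, 0), (5.053, 8.368), (4, 9), (0, 9.8)
3. C3, C4
4. u = 4, v = 9, z = 261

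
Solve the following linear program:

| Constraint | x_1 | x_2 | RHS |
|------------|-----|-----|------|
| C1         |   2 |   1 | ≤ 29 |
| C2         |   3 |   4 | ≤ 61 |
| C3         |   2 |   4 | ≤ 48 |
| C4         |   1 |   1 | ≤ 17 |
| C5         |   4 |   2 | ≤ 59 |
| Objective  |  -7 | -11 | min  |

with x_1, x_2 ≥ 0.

Evaluate the objective at each vertex of the feasible region:
  z(0, 0) = 0
  z(14.5, 0) = -101.5
  z(12, 5) = -139
  z(10, 7) = -147  ←
  z(0, 12) = -132
The minimum is at x_1 = 10, x_2 = 7.

x_1 = 10, x_2 = 7, z = -147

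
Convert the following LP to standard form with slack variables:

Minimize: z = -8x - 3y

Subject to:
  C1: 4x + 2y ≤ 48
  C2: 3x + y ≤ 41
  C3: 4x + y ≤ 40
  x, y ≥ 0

min z = -8x - 3y

s.t.
  4x + 2y + s1 = 48
  3x + y + s2 = 41
  4x + y + s3 = 40
  x, y, s1, s2, s3 ≥ 0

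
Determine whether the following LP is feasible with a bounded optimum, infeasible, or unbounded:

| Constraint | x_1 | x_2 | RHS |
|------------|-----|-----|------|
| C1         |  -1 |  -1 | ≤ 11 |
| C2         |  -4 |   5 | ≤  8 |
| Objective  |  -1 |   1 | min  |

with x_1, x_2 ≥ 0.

Unbounded (objective can decrease without bound)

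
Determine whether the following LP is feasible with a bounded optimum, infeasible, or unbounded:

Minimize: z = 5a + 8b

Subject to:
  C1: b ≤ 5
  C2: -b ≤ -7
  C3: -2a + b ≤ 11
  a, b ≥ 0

Infeasible (no feasible solution exists)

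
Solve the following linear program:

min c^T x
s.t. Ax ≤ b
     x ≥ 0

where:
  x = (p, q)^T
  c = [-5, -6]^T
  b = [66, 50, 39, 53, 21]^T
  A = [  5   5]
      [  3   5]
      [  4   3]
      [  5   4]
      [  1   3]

Evaluate the objective at each vertex of the feasible region:
  z(0, 0) = 0
  z(9.75, 0) = -48.75
  z(6, 5) = -60  ←
  z(0, 7) = -42
The minimum is at p = 6, q = 5.

p = 6, q = 5, z = -60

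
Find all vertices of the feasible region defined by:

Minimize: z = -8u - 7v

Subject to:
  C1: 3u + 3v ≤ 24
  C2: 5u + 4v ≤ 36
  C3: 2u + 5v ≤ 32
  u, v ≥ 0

(0, 0), (7.2, 0), (4, 4), (2.667, 5.333), (0, 6.4)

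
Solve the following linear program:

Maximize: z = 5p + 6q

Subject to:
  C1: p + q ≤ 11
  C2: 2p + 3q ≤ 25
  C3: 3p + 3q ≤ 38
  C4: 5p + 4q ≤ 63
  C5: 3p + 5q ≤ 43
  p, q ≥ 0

Evaluate the objective at each vertex of the feasible region:
  z(0, 0) = 0
  z(11, 0) = 55
  z(8, 3) = 58  ←
  z(0, 8.333) = 50
The maximum is at p = 8, q = 3.

p = 8, q = 3, z = 58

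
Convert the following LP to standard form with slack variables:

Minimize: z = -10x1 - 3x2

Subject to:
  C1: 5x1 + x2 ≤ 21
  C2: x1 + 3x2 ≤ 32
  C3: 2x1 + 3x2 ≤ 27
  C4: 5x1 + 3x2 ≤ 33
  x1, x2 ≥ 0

min z = -10x1 - 3x2

s.t.
  5x1 + x2 + s1 = 21
  x1 + 3x2 + s2 = 32
  2x1 + 3x2 + s3 = 27
  5x1 + 3x2 + s4 = 33
  x1, x2, s1, s2, s3, s4 ≥ 0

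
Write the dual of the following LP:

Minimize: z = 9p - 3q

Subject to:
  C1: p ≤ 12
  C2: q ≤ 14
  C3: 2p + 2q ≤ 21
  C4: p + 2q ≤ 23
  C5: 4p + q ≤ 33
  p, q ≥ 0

Primal min cᵀx s.t. Ax ≤ b, x ≥ 0  →  Dual max −bᵀy s.t. Aᵀy ≥ −c, y ≥ 0.

Maximize: z = -12y1 - 14y2 - 21y3 - 23y4 - 33y5

Subject to:
  y1 + 2y3 + y4 + 4y5 ≥ -9
  y2 + 2y3 + 2y4 + y5 ≥ 3
  y1, y2, y3, y4, y5 ≥ 0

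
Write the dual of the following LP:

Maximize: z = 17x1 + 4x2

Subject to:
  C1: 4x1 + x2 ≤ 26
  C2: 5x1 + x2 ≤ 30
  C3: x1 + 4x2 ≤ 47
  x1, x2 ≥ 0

Primal max cᵀx s.t. Ax ≤ b, x ≥ 0  →  Dual min bᵀy s.t. Aᵀy ≥ c, y ≥ 0.

Minimize: z = 26y1 + 30y2 + 47y3

Subject to:
  4y1 + 5y2 + y3 ≥ 17
  y1 + y2 + 4y3 ≥ 4
  y1, y2, y3 ≥ 0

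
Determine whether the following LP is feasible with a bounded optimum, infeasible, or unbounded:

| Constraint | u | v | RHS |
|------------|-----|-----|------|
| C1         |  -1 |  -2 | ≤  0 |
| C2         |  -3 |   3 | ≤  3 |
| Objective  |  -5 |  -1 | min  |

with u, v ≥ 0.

Unbounded (objective can decrease without bound)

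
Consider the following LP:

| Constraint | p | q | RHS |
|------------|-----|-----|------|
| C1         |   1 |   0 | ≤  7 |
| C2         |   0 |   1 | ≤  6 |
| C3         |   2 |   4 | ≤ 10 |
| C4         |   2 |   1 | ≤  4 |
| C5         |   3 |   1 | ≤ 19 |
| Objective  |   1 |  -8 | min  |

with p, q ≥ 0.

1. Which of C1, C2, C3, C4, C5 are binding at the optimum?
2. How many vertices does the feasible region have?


1. C3
2. 4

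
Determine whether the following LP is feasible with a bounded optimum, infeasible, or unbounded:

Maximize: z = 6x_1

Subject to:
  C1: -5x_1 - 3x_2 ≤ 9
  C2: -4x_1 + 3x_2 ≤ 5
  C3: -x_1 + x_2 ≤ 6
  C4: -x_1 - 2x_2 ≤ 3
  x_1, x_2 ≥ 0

Unbounded (objective can increase without bound)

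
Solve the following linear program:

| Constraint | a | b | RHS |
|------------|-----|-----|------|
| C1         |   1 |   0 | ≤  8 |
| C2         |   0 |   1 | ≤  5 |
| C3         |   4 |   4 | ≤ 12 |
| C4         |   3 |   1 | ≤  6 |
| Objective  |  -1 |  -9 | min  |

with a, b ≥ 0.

Evaluate the objective at each vertex of the feasible region:
  z(0, 0) = 0
  z(2, 0) = -2
  z(1.5, 1.5) = -15
  z(0, 3) = -27  ←
The minimum is at a = 0, b = 3.

a = 0, b = 3, z = -27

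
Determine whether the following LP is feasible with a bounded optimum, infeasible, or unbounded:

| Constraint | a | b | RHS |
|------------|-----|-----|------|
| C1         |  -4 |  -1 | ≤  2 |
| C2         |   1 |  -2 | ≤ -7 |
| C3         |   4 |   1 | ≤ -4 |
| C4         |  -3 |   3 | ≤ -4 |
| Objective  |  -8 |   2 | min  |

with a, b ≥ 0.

Infeasible (no feasible solution exists)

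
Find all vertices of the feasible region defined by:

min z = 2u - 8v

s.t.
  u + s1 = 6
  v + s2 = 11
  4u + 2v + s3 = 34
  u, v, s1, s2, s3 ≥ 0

(0, 0), (6, 0), (6, 5), (3, 11), (0, 11)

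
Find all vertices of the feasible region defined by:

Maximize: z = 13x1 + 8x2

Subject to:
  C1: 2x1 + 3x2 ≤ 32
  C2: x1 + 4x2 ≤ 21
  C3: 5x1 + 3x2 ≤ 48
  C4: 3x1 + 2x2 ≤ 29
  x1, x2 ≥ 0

(0, 0), (9.6, 0), (9, 1), (7.4, 3.4), (0, 5.25)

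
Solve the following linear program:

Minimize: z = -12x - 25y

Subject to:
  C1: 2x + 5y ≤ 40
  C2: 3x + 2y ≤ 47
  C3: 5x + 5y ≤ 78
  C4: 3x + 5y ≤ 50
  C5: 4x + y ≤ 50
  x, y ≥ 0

Evaluate the objective at each vertex of the feasible region:
  z(0, 0) = 0
  z(12.5, 0) = -150
  z(11.76, 2.941) = -214.7
  z(10, 4) = -220  ←
  z(0, 8) = -200
The minimum is at x = 10, y = 4.

x = 10, y = 4, z = -220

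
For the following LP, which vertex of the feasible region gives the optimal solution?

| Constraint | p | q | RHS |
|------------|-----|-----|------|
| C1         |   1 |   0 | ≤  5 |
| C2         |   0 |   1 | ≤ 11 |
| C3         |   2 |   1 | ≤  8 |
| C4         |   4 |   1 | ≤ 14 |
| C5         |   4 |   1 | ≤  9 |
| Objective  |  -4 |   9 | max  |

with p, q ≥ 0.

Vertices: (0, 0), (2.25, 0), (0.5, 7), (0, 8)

Evaluate the objective at each vertex of the feasible region:
  z(0, 0) = 0
  z(2.25, 0) = -9
  z(0.5, 7) = 61
  z(0, 8) = 72  ←
The maximum is at p = 0, q = 8.

(0, 8)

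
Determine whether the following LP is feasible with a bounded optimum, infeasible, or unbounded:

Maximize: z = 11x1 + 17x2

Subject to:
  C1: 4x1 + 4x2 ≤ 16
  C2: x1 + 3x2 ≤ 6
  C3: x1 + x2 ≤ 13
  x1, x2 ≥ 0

Feasible with a bounded optimal solution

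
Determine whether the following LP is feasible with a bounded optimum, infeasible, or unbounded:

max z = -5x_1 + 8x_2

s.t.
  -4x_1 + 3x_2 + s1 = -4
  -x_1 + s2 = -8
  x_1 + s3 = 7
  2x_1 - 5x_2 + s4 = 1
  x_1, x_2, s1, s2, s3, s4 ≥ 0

Infeasible (no feasible solution exists)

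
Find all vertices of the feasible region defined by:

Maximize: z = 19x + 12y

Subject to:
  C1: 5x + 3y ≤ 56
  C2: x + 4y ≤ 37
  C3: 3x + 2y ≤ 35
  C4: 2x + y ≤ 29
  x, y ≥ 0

(0, 0), (11.2, 0), (7, 7), (6.6, 7.6), (0, 9.25)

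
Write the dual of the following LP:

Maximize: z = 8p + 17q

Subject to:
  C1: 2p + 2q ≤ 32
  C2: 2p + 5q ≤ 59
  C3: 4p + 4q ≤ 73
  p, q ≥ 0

Primal max cᵀx s.t. Ax ≤ b, x ≥ 0  →  Dual min bᵀy s.t. Aᵀy ≥ c, y ≥ 0.

Minimize: z = 32y1 + 59y2 + 73y3

Subject to:
  2y1 + 2y2 + 4y3 ≥ 8
  2y1 + 5y2 + 4y3 ≥ 17
  y1, y2, y3 ≥ 0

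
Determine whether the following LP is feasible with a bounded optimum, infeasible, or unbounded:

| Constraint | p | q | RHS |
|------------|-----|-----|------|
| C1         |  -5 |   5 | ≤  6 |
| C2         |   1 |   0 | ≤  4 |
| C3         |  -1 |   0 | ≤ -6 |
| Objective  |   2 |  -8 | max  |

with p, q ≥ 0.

Infeasible (no feasible solution exists)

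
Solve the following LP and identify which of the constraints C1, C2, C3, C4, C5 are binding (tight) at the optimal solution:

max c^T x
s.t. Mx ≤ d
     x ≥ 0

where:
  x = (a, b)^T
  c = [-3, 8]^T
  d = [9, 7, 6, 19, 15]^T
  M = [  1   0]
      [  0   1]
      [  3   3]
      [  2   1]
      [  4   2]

At a = 0, b = 2, compute slack b - a·x for each constraint:
  C1: 9 − 0 = 9  (slack)
  C2: 7 − 2 = 5  (slack)
  C3: 6 − 6 = 0  (binding)
  C4: 19 − 2 = 17  (slack)
  C5: 15 − 4 = 11  (slack)

Optimal: a = 0, b = 2
Binding: C3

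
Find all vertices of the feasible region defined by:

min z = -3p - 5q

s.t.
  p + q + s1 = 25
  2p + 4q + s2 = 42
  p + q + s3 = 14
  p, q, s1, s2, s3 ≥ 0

(0, 0), (14, 0), (7, 7), (0, 10.5)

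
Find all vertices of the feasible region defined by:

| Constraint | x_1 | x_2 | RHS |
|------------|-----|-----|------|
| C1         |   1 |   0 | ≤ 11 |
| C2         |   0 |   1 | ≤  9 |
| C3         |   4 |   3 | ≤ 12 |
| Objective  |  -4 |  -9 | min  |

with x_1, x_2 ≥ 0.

(0, 0), (3, 0), (0, 4)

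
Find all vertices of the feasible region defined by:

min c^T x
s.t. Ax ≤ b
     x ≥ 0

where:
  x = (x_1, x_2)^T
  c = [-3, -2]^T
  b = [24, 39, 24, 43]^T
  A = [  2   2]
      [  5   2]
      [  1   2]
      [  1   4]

(0, 0), (7.8, 0), (5, 7), (1.667, 10.33), (0, 10.75)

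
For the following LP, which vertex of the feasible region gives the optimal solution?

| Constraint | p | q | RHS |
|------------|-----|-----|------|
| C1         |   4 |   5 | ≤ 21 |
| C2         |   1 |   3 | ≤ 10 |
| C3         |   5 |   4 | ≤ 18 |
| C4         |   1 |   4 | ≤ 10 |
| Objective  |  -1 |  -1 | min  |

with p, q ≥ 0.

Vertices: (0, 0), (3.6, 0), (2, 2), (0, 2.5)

Evaluate the objective at each vertex of the feasible region:
  z(0, 0) = 0
  z(3.6, 0) = -3.6
  z(2, 2) = -4  ←
  z(0, 2.5) = -2.5
The minimum is at p = 2, q = 2.

(2, 2)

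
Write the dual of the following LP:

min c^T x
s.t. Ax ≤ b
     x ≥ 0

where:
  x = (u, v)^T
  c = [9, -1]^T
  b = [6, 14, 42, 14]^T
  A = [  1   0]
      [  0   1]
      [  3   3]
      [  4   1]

Primal min cᵀx s.t. Ax ≤ b, x ≥ 0  →  Dual max −bᵀy s.t. Aᵀy ≥ −c, y ≥ 0.

Maximize: z = -6y1 - 14y2 - 42y3 - 14y4

Subject to:
  y1 + 3y3 + 4y4 ≥ -9
  y2 + 3y3 + y4 ≥ 1
  y1, y2, y3, y4 ≥ 0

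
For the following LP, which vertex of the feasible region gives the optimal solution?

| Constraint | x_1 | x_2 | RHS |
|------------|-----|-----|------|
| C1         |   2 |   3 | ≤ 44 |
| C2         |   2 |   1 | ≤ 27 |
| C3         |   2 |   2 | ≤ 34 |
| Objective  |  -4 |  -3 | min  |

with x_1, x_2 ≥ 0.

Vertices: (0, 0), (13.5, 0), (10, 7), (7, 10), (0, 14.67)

Evaluate the objective at each vertex of the feasible region:
  z(0, 0) = 0
  z(13.5, 0) = -54
  z(10, 7) = -61  ←
  z(7, 10) = -58
  z(0, 14.67) = -44
The minimum is at x_1 = 10, x_2 = 7.

(10, 7)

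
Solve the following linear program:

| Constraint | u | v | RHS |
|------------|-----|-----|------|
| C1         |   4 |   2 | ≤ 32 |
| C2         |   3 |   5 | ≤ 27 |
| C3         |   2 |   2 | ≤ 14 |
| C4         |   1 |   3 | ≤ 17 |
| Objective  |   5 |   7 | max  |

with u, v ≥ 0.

Evaluate the objective at each vertex of the feasible region:
  z(0, 0) = 0
  z(7, 0) = 35
  z(4, 3) = 41  ←
  z(0, 5.4) = 37.8
The maximum is at u = 4, v = 3.

u = 4, v = 3, z = 41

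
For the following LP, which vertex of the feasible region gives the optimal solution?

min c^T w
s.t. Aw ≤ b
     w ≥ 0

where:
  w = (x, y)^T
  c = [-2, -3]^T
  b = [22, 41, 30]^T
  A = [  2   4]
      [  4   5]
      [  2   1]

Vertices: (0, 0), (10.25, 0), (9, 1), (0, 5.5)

Evaluate the objective at each vertex of the feasible region:
  z(0, 0) = 0
  z(10.25, 0) = -20.5
  z(9, 1) = -21  ←
  z(0, 5.5) = -16.5
The minimum is at x = 9, y = 1.

(9, 1)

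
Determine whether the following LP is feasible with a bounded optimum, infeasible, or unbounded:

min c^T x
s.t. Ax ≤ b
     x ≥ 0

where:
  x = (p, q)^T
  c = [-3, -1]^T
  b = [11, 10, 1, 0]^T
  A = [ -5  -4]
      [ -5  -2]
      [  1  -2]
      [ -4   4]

Unbounded (objective can decrease without bound)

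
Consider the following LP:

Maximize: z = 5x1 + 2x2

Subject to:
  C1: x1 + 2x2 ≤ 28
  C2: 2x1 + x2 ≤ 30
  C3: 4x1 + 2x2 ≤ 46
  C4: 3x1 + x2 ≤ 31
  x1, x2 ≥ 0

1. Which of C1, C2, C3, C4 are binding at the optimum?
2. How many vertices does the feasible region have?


1. C3, C4
2. 5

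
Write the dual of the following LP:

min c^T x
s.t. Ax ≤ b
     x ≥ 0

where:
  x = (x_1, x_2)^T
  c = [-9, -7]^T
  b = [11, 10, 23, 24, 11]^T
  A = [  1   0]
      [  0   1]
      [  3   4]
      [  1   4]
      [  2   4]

Primal min cᵀx s.t. Ax ≤ b, x ≥ 0  →  Dual max −bᵀy s.t. Aᵀy ≥ −c, y ≥ 0.

Maximize: z = -11y1 - 10y2 - 23y3 - 24y4 - 11y5

Subject to:
  y1 + 3y3 + y4 + 2y5 ≥ 9
  y2 + 4y3 + 4y4 + 4y5 ≥ 7
  y1, y2, y3, y4, y5 ≥ 0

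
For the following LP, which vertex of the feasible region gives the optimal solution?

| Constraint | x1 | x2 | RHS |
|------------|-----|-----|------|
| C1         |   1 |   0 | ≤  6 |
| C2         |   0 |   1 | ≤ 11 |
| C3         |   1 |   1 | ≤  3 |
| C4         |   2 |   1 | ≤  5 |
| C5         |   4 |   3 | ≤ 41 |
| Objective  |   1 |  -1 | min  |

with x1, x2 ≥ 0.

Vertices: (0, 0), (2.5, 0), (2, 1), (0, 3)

Evaluate the objective at each vertex of the feasible region:
  z(0, 0) = 0
  z(2.5, 0) = 2.5
  z(2, 1) = 1
  z(0, 3) = -3  ←
The minimum is at x1 = 0, x2 = 3.

(0, 3)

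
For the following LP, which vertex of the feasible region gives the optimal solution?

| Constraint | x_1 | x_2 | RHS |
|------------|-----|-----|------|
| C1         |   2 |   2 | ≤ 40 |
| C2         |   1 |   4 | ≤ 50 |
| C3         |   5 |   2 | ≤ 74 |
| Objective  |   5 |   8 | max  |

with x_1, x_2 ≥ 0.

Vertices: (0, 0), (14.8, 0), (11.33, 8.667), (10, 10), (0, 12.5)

Evaluate the objective at each vertex of the feasible region:
  z(0, 0) = 0
  z(14.8, 0) = 74
  z(11.33, 8.667) = 126
  z(10, 10) = 130  ←
  z(0, 12.5) = 100
The maximum is at x_1 = 10, x_2 = 10.

(10, 10)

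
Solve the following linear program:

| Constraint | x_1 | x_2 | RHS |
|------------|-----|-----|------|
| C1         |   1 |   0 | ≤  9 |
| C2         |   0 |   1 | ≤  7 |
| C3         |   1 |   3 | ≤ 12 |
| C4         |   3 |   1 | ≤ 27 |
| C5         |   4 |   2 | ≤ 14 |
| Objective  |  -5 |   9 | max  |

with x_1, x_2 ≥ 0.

Evaluate the objective at each vertex of the feasible region:
  z(0, 0) = 0
  z(3.5, 0) = -17.5
  z(1.8, 3.4) = 21.6
  z(0, 4) = 36  ←
The maximum is at x_1 = 0, x_2 = 4.

x_1 = 0, x_2 = 4, z = 36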